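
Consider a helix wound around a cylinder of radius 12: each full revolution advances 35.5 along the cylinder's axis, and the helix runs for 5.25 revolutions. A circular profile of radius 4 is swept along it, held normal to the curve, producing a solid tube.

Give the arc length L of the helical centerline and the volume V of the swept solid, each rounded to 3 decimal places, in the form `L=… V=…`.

2πR = 2π·12 = 75.398224
per-turn = √(75.398224² + 35.5²) = √(5684.8921 + 1260.25) = √6945.1421 = 83.337519
L = 5.25 × 83.337519 = 437.521977
V = π·4² × L = 50.265482 × 437.521977 = 21992.253245

L=437.522 V=21992.253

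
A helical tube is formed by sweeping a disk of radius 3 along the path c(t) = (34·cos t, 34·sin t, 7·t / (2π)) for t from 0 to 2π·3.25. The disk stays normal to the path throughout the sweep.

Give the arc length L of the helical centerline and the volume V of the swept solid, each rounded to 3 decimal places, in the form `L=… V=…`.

L=694.665 V=19641.179

2πR = 2π·34 = 213.628300
per-turn = √(213.628300² + 7²) = √(45637.0508 + 49) = √45686.0508 = 213.742955
L = 3.25 × 213.742955 = 694.664603
V = π·3² × L = 28.274334 × 694.664603 = 19641.178929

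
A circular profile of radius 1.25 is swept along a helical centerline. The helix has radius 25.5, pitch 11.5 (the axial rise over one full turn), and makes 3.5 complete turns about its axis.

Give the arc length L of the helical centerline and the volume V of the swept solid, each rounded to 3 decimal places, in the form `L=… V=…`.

2πR = 2π·25.5 = 160.221225
per-turn = √(160.221225² + 11.5²) = √(25670.8410 + 132.25) = √25803.0910 = 160.633406
L = 3.5 × 160.633406 = 562.216920
V = π·1.25² × L = 4.908739 × 562.216920 = 2759.775853

L=562.217 V=2759.776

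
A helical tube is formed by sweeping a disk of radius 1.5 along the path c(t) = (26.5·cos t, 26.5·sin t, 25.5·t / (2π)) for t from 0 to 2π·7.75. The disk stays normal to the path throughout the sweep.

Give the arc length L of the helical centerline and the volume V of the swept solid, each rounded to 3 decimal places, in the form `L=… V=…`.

L=1305.455 V=9227.714

2πR = 2π·26.5 = 166.504411
per-turn = √(166.504411² + 25.5²) = √(27723.7188 + 650.25) = √28373.9688 = 168.445744
L = 7.75 × 168.445744 = 1305.454518
V = π·1.5² × L = 7.068583 × 1305.454518 = 9227.714228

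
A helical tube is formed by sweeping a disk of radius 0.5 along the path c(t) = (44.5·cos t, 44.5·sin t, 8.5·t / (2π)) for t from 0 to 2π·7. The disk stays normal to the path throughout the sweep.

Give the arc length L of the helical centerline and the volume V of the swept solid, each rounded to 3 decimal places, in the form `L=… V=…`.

L=1958.116 V=1537.901

2πR = 2π·44.5 = 279.601746
per-turn = √(279.601746² + 8.5²) = √(78177.1365 + 72.25) = √78249.3865 = 279.730918
L = 7 × 279.730918 = 1958.116426
V = π·0.5² × L = 0.785398 × 1958.116426 = 1537.901044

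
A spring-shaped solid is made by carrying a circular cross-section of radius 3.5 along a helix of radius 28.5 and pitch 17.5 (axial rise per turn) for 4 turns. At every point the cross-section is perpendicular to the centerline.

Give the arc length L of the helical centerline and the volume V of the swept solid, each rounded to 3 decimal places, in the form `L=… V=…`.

2πR = 2π·28.5 = 179.070781
per-turn = √(179.070781² + 17.5²) = √(32066.3447 + 306.25) = √32372.5947 = 179.923858
L = 4 × 179.923858 = 719.695432
V = π·3.5² × L = 38.484510 × 719.695432 = 27697.126064

L=719.695 V=27697.126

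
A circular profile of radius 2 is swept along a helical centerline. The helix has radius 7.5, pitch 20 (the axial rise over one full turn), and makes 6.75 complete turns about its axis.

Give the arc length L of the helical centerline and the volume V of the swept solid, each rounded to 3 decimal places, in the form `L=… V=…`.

2πR = 2π·7.5 = 47.123890
per-turn = √(47.123890² + 20²) = √(2220.6610 + 400) = √2620.6610 = 51.192392
L = 6.75 × 51.192392 = 345.548645
V = π·2² × L = 12.566371 × 345.548645 = 4342.292344

L=345.549 V=4342.292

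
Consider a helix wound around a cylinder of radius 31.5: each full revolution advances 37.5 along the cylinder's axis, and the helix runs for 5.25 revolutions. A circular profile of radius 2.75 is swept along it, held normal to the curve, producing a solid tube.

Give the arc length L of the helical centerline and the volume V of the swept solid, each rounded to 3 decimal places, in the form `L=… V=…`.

2πR = 2π·31.5 = 197.920337
per-turn = √(197.920337² + 37.5²) = √(39172.4599 + 1406.25) = √40578.7099 = 201.441579
L = 5.25 × 201.441579 = 1057.568291
V = π·2.75² × L = 23.758294 × 1057.568291 = 25126.018858

L=1057.568 V=25126.019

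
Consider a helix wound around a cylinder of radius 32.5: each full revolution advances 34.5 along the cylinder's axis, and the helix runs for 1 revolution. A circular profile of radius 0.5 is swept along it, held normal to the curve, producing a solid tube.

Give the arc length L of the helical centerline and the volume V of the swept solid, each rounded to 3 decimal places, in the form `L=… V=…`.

2πR = 2π·32.5 = 204.203522
per-turn = √(204.203522² + 34.5²) = √(41699.0786 + 1190.25) = √42889.3286 = 207.097389
L = 1 × 207.097389 = 207.097389
V = π·0.5² × L = 0.785398 × 207.097389 = 162.653909

L=207.097 V=162.654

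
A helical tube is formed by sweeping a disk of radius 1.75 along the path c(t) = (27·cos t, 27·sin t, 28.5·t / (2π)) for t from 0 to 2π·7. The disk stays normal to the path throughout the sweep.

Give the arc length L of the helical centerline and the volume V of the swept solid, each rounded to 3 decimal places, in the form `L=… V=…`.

2πR = 2π·27 = 169.646003
per-turn = √(169.646003² + 28.5²) = √(28779.7664 + 812.25) = √29592.0164 = 172.023302
L = 7 × 172.023302 = 1204.163114
V = π·1.75² × L = 9.621128 × 1204.163114 = 11585.406853

L=1204.163 V=11585.407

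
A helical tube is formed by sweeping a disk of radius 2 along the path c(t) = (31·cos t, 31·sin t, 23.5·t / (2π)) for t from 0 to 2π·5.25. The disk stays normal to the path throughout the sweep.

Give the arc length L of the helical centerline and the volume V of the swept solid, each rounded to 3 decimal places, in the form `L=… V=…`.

2πR = 2π·31 = 194.778745
per-turn = √(194.778745² + 23.5²) = √(37938.7593 + 552.25) = √38491.0093 = 196.191257
L = 5.25 × 196.191257 = 1030.004099
V = π·2² × L = 12.566371 × 1030.004099 = 12943.413245

L=1030.004 V=12943.413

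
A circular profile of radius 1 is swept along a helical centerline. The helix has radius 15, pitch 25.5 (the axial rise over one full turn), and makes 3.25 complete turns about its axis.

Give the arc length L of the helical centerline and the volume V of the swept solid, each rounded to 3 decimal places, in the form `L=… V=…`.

2πR = 2π·15 = 94.247780
per-turn = √(94.247780² + 25.5²) = √(8882.6440 + 650.25) = √9532.8940 = 97.636540
L = 3.25 × 97.636540 = 317.318755
V = π·1² × L = 3.141593 × 317.318755 = 996.886270

L=317.319 V=996.886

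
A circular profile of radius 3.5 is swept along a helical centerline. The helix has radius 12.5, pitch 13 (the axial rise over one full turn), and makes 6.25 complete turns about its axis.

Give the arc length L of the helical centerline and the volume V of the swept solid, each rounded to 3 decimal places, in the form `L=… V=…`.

2πR = 2π·12.5 = 78.539816
per-turn = √(78.539816² + 13²) = √(6168.5028 + 169) = √6337.5028 = 79.608434
L = 6.25 × 79.608434 = 497.552712
V = π·3.5² × L = 38.484510 × 497.552712 = 19148.072323

L=497.553 V=19148.072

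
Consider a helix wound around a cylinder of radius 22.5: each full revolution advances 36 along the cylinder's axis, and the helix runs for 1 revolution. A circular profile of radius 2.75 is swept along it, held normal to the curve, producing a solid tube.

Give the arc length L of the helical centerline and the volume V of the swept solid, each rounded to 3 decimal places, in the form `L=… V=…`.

L=145.883 V=3465.939

2πR = 2π·22.5 = 141.371669
per-turn = √(141.371669² + 36²) = √(19985.9489 + 1296) = √21281.9489 = 145.883340
L = 1 × 145.883340 = 145.883340
V = π·2.75² × L = 23.758294 × 145.883340 = 3465.939348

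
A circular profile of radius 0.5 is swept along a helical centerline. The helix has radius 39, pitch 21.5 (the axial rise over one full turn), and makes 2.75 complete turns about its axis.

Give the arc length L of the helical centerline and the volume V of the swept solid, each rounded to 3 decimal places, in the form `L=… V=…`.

L=676.460 V=531.291

2πR = 2π·39 = 245.044227
per-turn = √(245.044227² + 21.5²) = √(60046.6732 + 462.25) = √60508.9232 = 245.985616
L = 2.75 × 245.985616 = 676.460443
V = π·0.5² × L = 0.785398 × 676.460443 = 531.290790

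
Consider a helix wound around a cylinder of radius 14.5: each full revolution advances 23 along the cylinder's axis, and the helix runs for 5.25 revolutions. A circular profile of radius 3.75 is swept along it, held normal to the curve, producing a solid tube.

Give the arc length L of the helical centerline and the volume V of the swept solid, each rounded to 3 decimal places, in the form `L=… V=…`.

L=493.314 V=21793.941

2πR = 2π·14.5 = 91.106187
per-turn = √(91.106187² + 23²) = √(8300.3373 + 529) = √8829.3373 = 93.964553
L = 5.25 × 93.964553 = 493.313906
V = π·3.75² × L = 44.178647 × 493.313906 = 21793.940739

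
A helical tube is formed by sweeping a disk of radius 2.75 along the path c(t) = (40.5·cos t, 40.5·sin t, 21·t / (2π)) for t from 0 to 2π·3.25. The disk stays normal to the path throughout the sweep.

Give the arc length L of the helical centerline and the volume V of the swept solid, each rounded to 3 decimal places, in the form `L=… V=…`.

L=829.836 V=19715.480

2πR = 2π·40.5 = 254.469005
per-turn = √(254.469005² + 21²) = √(64754.4745 + 441) = √65195.4745 = 255.334045
L = 3.25 × 255.334045 = 829.835646
V = π·2.75² × L = 23.758294 × 829.835646 = 19715.479614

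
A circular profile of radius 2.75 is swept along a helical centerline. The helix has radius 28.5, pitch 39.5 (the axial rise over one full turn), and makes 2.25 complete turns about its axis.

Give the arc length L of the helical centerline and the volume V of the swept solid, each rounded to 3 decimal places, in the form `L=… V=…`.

L=412.595 V=9802.554

2πR = 2π·28.5 = 179.070781
per-turn = √(179.070781² + 39.5²) = √(32066.3447 + 1560.25) = √33626.5947 = 183.375556
L = 2.25 × 183.375556 = 412.595002
V = π·2.75² × L = 23.758294 × 412.595002 = 9802.553543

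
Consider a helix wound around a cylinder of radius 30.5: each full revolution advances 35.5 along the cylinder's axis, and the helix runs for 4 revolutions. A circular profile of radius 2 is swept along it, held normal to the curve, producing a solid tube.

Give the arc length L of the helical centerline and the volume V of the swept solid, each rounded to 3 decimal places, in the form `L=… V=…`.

2πR = 2π·30.5 = 191.637152
per-turn = √(191.637152² + 35.5²) = √(36724.7980 + 1260.25) = √37985.0480 = 194.897532
L = 4 × 194.897532 = 779.590128
V = π·2² × L = 12.566371 × 779.590128 = 9796.618475

L=779.590 V=9796.618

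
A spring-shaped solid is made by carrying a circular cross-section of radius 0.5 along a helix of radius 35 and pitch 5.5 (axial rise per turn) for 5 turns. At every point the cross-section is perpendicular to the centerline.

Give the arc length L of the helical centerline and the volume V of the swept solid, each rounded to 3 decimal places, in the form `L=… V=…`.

L=1099.901 V=863.860

2πR = 2π·35 = 219.911486
per-turn = √(219.911486² + 5.5²) = √(48361.0616 + 30.25) = √48391.3116 = 219.980253
L = 5 × 219.980253 = 1099.901263
V = π·0.5² × L = 0.785398 × 1099.901263 = 863.860432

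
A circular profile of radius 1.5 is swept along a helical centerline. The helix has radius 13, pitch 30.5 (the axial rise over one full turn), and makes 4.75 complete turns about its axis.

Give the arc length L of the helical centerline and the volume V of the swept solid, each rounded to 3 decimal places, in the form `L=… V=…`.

2πR = 2π·13 = 81.681409
per-turn = √(81.681409² + 30.5²) = √(6671.8526 + 930.25) = √7602.1026 = 87.190037
L = 4.75 × 87.190037 = 414.152676
V = π·1.5² × L = 7.068583 × 414.152676 = 2927.472763

L=414.153 V=2927.473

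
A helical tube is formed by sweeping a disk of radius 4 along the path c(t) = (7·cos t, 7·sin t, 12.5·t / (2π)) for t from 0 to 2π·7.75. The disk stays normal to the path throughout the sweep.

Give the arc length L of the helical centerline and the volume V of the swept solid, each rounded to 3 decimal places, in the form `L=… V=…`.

L=354.362 V=17812.162

2πR = 2π·7 = 43.982297
per-turn = √(43.982297² + 12.5²) = √(1934.4425 + 156.25) = √2090.6925 = 45.724091
L = 7.75 × 45.724091 = 354.361702
V = π·4² × L = 50.265482 × 354.361702 = 17812.161929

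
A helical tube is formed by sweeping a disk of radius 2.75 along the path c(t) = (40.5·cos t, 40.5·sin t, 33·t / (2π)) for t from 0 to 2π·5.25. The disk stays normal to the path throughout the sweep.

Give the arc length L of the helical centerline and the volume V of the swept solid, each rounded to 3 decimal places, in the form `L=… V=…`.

2πR = 2π·40.5 = 254.469005
per-turn = √(254.469005² + 33²) = √(64754.4745 + 1089) = √65843.4745 = 256.599833
L = 5.25 × 256.599833 = 1347.149125
V = π·2.75² × L = 23.758294 × 1347.149125 = 32005.965572

L=1347.149 V=32005.966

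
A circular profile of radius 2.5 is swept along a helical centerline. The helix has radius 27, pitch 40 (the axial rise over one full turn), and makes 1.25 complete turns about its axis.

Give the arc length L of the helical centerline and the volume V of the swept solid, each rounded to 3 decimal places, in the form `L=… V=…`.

2πR = 2π·27 = 169.646003
per-turn = √(169.646003² + 40²) = √(28779.7664 + 1600) = √30379.7664 = 174.297924
L = 1.25 × 174.297924 = 217.872405
V = π·2.5² × L = 19.634954 × 217.872405 = 4277.914677

L=217.872 V=4277.915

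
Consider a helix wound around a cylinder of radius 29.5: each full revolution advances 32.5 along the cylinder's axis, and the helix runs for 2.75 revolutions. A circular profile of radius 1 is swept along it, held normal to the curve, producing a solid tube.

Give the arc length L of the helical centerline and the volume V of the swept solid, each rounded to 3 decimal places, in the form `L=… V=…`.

2πR = 2π·29.5 = 185.353967
per-turn = √(185.353967² + 32.5²) = √(34356.0929 + 1056.25) = √35412.3429 = 188.181675
L = 2.75 × 188.181675 = 517.499607
V = π·1² × L = 3.141593 × 517.499607 = 1625.772964

L=517.500 V=1625.773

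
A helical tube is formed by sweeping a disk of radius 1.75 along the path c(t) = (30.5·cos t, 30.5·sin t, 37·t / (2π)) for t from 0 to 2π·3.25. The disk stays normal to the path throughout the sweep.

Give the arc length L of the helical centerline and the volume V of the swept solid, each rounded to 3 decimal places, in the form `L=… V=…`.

L=634.323 V=6102.903

2πR = 2π·30.5 = 191.637152
per-turn = √(191.637152² + 37²) = √(36724.7980 + 1369) = √38093.7980 = 195.176325
L = 3.25 × 195.176325 = 634.323057
V = π·1.75² × L = 9.621128 × 634.323057 = 6102.903012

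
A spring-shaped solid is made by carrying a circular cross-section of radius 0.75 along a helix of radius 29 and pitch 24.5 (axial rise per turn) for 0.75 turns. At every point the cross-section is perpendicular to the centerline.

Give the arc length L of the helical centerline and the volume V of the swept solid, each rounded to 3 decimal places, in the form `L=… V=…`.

2πR = 2π·29 = 182.212374
per-turn = √(182.212374² + 24.5²) = √(33201.3492 + 600.25) = √33801.5992 = 183.852112
L = 0.75 × 183.852112 = 137.889084
V = π·0.75² × L = 1.767146 × 137.889084 = 243.670125

L=137.889 V=243.670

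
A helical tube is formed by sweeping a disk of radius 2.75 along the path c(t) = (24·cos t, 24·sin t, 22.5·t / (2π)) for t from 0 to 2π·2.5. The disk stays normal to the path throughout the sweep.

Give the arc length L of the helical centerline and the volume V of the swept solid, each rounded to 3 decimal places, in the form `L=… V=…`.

2πR = 2π·24 = 150.796447
per-turn = √(150.796447² + 22.5²) = √(22739.5685 + 506.25) = √23245.8185 = 152.465795
L = 2.5 × 152.465795 = 381.164487
V = π·2.75² × L = 23.758294 × 381.164487 = 9055.818105

L=381.164 V=9055.818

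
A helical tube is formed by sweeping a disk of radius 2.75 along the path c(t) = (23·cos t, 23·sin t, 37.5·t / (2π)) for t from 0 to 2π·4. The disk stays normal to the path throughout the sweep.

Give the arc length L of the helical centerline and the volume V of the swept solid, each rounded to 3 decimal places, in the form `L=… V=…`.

2πR = 2π·23 = 144.513262
per-turn = √(144.513262² + 37.5²) = √(20884.0829 + 1406.25) = √22290.3329 = 149.299474
L = 4 × 149.299474 = 597.197896
V = π·2.75² × L = 23.758294 × 597.197896 = 14188.403446

L=597.198 V=14188.403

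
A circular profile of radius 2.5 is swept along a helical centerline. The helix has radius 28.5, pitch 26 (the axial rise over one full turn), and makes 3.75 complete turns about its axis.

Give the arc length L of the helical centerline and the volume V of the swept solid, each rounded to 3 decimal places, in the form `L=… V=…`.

2πR = 2π·28.5 = 179.070781
per-turn = √(179.070781² + 26²) = √(32066.3447 + 676) = √32742.3447 = 180.948459
L = 3.75 × 180.948459 = 678.556720
V = π·2.5² × L = 19.634954 × 678.556720 = 13323.430042

L=678.557 V=13323.430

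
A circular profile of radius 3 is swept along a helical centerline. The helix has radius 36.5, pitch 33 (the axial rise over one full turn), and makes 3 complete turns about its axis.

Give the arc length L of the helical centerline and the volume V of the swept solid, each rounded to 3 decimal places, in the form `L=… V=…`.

L=695.095 V=19653.349

2πR = 2π·36.5 = 229.336264
per-turn = √(229.336264² + 33²) = √(52595.1219 + 1089) = √53684.1219 = 231.698342
L = 3 × 231.698342 = 695.095027
V = π·3² × L = 28.274334 × 695.095027 = 19653.348876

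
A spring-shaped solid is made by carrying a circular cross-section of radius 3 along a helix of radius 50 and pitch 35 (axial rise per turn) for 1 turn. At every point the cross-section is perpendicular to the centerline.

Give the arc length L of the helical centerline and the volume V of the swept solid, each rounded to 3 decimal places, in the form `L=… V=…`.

L=316.103 V=8937.599

2πR = 2π·50 = 314.159265
per-turn = √(314.159265² + 35²) = √(98696.0440 + 1225) = √99921.0440 = 316.102901
L = 1 × 316.102901 = 316.102901
V = π·3² × L = 28.274334 × 316.102901 = 8937.598964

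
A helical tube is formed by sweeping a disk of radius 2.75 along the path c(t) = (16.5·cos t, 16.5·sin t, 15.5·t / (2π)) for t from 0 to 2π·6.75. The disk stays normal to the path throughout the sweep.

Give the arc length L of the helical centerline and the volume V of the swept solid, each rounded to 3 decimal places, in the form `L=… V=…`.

L=707.568 V=16810.603

2πR = 2π·16.5 = 103.672558
per-turn = √(103.672558² + 15.5²) = √(10747.9992 + 240.25) = √10988.2492 = 104.824850
L = 6.75 × 104.824850 = 707.567738
V = π·2.75² × L = 23.758294 × 707.567738 = 16810.602657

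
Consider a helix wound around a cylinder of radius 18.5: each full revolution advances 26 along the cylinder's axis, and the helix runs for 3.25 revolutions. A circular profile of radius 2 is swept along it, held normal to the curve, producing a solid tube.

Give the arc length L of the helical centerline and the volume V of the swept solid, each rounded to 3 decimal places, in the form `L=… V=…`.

2πR = 2π·18.5 = 116.238928
per-turn = √(116.238928² + 26²) = √(13511.4884 + 676) = √14187.4884 = 119.111244
L = 3.25 × 119.111244 = 387.111543
V = π·2² × L = 12.566371 × 387.111543 = 4864.587115

L=387.112 V=4864.587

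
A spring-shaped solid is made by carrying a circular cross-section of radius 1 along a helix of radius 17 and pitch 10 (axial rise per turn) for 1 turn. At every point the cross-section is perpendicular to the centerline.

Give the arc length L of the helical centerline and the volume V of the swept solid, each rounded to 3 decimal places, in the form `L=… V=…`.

2πR = 2π·17 = 106.814150
per-turn = √(106.814150² + 10²) = √(11409.2627 + 100) = √11509.2627 = 107.281232
L = 1 × 107.281232 = 107.281232
V = π·1² × L = 3.141593 × 107.281232 = 337.033930

L=107.281 V=337.034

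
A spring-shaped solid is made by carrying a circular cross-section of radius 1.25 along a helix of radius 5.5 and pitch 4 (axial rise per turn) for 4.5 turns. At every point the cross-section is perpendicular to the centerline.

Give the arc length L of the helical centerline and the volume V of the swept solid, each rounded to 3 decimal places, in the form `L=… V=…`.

L=156.547 V=768.449

2πR = 2π·5.5 = 34.557519
per-turn = √(34.557519² + 4²) = √(1194.2221 + 16) = √1210.2221 = 34.788247
L = 4.5 × 34.788247 = 156.547112
V = π·1.25² × L = 4.908739 × 156.547112 = 768.448838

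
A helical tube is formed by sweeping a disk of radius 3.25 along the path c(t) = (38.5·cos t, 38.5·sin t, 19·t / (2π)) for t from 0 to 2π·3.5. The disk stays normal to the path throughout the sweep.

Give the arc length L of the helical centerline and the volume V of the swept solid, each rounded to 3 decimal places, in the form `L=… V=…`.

L=849.267 V=28181.281

2πR = 2π·38.5 = 241.902634
per-turn = √(241.902634² + 19²) = √(58516.8845 + 361) = √58877.8845 = 242.647655
L = 3.5 × 242.647655 = 849.266793
V = π·3.25² × L = 33.183072 × 849.266793 = 28181.281470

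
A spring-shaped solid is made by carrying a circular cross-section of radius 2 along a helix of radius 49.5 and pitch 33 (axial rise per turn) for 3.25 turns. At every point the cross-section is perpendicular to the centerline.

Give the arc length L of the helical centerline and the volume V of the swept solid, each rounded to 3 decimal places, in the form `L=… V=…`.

2πR = 2π·49.5 = 311.017673
per-turn = √(311.017673² + 33²) = √(96731.9927 + 1089) = √97820.9927 = 312.763477
L = 3.25 × 312.763477 = 1016.481301
V = π·2² × L = 12.566371 × 1016.481301 = 12773.480754

L=1016.481 V=12773.481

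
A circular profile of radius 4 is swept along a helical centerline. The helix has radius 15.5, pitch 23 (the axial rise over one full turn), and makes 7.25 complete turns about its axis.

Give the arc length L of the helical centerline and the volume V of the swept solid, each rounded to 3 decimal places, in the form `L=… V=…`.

2πR = 2π·15.5 = 97.389372
per-turn = √(97.389372² + 23²) = √(9484.6898 + 529) = √10013.6898 = 100.068426
L = 7.25 × 100.068426 = 725.496087
V = π·4² × L = 50.265482 × 725.496087 = 36467.410814

L=725.496 V=36467.411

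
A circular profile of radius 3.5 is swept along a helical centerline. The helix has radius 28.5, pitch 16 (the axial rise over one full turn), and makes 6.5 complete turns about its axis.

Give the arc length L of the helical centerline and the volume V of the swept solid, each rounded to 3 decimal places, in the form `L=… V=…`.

2πR = 2π·28.5 = 179.070781
per-turn = √(179.070781² + 16²) = √(32066.3447 + 256) = √32322.3447 = 179.784161
L = 6.5 × 179.784161 = 1168.597049
V = π·3.5² × L = 38.484510 × 1168.597049 = 44972.884836

L=1168.597 V=44972.885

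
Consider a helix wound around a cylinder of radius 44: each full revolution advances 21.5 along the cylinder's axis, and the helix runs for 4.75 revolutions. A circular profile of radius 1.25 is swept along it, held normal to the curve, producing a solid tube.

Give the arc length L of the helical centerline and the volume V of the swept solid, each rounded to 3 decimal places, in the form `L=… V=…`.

L=1317.151 V=6465.549

2πR = 2π·44 = 276.460154
per-turn = √(276.460154² + 21.5²) = √(76430.2165 + 462.25) = √76892.4665 = 277.294909
L = 4.75 × 277.294909 = 1317.150817
V = π·1.25² × L = 4.908739 × 1317.150817 = 6465.548954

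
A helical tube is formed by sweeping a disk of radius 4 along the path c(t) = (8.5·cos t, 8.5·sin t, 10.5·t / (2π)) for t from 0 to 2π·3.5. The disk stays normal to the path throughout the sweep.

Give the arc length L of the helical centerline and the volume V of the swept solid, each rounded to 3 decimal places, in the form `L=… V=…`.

L=190.503 V=9575.730

2πR = 2π·8.5 = 53.407075
per-turn = √(53.407075² + 10.5²) = √(2852.3157 + 110.25) = √2962.5657 = 54.429456
L = 3.5 × 54.429456 = 190.503096
V = π·4² × L = 50.265482 × 190.503096 = 9575.730016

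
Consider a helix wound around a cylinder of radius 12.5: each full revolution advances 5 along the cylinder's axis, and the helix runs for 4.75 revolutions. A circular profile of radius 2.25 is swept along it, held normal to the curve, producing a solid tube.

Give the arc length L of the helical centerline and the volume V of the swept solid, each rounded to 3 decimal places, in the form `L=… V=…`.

2πR = 2π·12.5 = 78.539816
per-turn = √(78.539816² + 5²) = √(6168.5028 + 25) = √6193.5028 = 78.698810
L = 4.75 × 78.698810 = 373.819349
V = π·2.25² × L = 15.904313 × 373.819349 = 5945.339863

L=373.819 V=5945.340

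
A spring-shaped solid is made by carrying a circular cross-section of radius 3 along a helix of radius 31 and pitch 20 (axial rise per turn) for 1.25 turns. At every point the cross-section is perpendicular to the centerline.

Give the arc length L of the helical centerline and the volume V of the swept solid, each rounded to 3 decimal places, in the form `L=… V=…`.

2πR = 2π·31 = 194.778745
per-turn = √(194.778745² + 20²) = √(37938.7593 + 400) = √38338.7593 = 195.802858
L = 1.25 × 195.802858 = 244.753573
V = π·3² × L = 28.274334 × 244.753573 = 6920.244238

L=244.754 V=6920.244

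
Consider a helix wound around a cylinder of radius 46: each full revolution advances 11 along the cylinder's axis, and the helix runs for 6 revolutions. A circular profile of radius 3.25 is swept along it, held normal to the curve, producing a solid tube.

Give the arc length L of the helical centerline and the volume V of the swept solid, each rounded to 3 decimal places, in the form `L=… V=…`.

L=1735.415 V=57586.389

2πR = 2π·46 = 289.026524
per-turn = √(289.026524² + 11²) = √(83536.3317 + 121) = √83657.3317 = 289.235772
L = 6 × 289.235772 = 1735.414630
V = π·3.25² × L = 33.183072 × 1735.414630 = 57586.389331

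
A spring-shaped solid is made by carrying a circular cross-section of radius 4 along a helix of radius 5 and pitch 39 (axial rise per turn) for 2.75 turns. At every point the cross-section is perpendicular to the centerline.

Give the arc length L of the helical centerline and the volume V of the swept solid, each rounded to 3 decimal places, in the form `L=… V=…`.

L=137.719 V=6922.499

2πR = 2π·5 = 31.415927
per-turn = √(31.415927² + 39²) = √(986.9604 + 1521) = √2507.9604 = 50.079541
L = 2.75 × 50.079541 = 137.718738
V = π·4² × L = 50.265482 × 137.718738 = 6922.498815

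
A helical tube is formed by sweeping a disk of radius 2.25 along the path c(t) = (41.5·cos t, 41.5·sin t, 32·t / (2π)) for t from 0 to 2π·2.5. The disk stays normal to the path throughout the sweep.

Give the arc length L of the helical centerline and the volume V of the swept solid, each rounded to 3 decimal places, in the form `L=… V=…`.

2πR = 2π·41.5 = 260.752190
per-turn = √(260.752190² + 32²) = √(67991.7047 + 1024) = √69015.7047 = 262.708402
L = 2.5 × 262.708402 = 656.771006
V = π·2.25² × L = 15.904313 × 656.771006 = 10445.491525

L=656.771 V=10445.492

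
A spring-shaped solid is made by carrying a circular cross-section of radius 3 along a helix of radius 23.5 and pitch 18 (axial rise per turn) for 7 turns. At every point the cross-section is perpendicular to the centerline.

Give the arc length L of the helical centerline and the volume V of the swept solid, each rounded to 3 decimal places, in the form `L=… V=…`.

L=1041.236 V=29440.247

2πR = 2π·23.5 = 147.654855
per-turn = √(147.654855² + 18²) = √(21801.9561 + 324) = √22125.9561 = 148.747962
L = 7 × 148.747962 = 1041.235732
V = π·3² × L = 28.274334 × 1041.235732 = 29440.246742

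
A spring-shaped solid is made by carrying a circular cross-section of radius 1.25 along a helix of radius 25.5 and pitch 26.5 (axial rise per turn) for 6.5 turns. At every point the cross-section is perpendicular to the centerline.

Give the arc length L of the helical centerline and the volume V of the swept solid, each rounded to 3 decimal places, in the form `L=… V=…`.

L=1055.587 V=5181.599

2πR = 2π·25.5 = 160.221225
per-turn = √(160.221225² + 26.5²) = √(25670.8410 + 702.25) = √26373.0910 = 162.397940
L = 6.5 × 162.397940 = 1055.586613
V = π·1.25² × L = 4.908739 × 1055.586613 = 5181.598668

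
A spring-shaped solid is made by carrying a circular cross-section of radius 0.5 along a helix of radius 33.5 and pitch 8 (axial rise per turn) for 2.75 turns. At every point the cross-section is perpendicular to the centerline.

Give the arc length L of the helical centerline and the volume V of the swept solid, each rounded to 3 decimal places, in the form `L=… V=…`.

2πR = 2π·33.5 = 210.486708
per-turn = √(210.486708² + 8²) = √(44304.6542 + 64) = √44368.6542 = 210.638682
L = 2.75 × 210.638682 = 579.256374
V = π·0.5² × L = 0.785398 × 579.256374 = 454.946892

L=579.256 V=454.947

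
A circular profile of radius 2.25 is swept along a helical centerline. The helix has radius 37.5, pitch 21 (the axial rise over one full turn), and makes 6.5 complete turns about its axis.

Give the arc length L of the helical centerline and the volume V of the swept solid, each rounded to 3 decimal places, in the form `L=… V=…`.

2πR = 2π·37.5 = 235.619449
per-turn = √(235.619449² + 21²) = √(55516.5248 + 441) = √55957.5248 = 236.553429
L = 6.5 × 236.553429 = 1537.597288
V = π·2.25² × L = 15.904313 × 1537.597288 = 24454.428247

L=1537.597 V=24454.428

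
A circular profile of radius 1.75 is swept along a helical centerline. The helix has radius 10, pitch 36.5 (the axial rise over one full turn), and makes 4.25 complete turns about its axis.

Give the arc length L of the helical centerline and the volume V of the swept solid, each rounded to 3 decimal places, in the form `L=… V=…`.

2πR = 2π·10 = 62.831853
per-turn = √(62.831853² + 36.5²) = √(3947.8418 + 1332.25) = √5280.0918 = 72.664240
L = 4.25 × 72.664240 = 308.823020
V = π·1.75² × L = 9.621128 × 308.823020 = 2971.225647

L=308.823 V=2971.226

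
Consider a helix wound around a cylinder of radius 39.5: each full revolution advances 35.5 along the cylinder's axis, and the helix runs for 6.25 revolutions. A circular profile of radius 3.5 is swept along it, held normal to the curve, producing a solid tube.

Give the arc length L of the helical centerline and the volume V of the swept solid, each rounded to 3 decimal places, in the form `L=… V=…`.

L=1566.949 V=60303.276

2πR = 2π·39.5 = 248.185820
per-turn = √(248.185820² + 35.5²) = √(61596.2011 + 1260.25) = √62856.4511 = 250.711889
L = 6.25 × 250.711889 = 1566.949304
V = π·3.5² × L = 38.484510 × 1566.949304 = 60303.276151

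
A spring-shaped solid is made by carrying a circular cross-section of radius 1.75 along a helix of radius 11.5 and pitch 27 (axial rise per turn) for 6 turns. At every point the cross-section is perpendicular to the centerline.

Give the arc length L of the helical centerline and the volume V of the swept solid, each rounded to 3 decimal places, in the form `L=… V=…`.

L=462.818 V=4452.834

2πR = 2π·11.5 = 72.256631
per-turn = √(72.256631² + 27²) = √(5221.0207 + 729) = √5950.0207 = 77.136377
L = 6 × 77.136377 = 462.818265
V = π·1.75² × L = 9.621128 × 462.818265 = 4452.833536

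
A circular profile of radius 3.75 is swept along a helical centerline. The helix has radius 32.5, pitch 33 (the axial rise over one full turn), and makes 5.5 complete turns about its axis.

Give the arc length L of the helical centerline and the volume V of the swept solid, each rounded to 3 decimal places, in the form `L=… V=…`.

2πR = 2π·32.5 = 204.203522
per-turn = √(204.203522² + 33²) = √(41699.0786 + 1089) = √42788.0786 = 206.852795
L = 5.5 × 206.852795 = 1137.690370
V = π·3.75² × L = 44.178647 × 1137.690370 = 50261.620890

L=1137.690 V=50261.621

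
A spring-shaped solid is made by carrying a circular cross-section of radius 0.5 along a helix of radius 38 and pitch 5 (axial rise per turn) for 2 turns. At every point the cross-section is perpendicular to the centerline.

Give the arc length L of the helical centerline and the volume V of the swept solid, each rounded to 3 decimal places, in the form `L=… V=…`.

L=477.627 V=375.127

2πR = 2π·38 = 238.761042
per-turn = √(238.761042² + 5²) = √(57006.8350 + 25) = √57031.8350 = 238.813390
L = 2 × 238.813390 = 477.626779
V = π·0.5² × L = 0.785398 × 477.626779 = 375.127195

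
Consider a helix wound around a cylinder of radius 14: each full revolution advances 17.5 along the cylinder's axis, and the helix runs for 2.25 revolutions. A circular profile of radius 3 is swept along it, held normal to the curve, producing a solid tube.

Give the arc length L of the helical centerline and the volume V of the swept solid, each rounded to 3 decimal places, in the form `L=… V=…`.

L=201.799 V=5705.733

2πR = 2π·14 = 87.964594
per-turn = √(87.964594² + 17.5²) = √(7737.7699 + 306.25) = √8044.0199 = 89.688460
L = 2.25 × 89.688460 = 201.799035
V = π·3² × L = 28.274334 × 201.799035 = 5705.733290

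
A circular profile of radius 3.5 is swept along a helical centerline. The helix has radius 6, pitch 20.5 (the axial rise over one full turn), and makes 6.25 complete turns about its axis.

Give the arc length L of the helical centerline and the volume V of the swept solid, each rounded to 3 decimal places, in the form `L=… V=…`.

2πR = 2π·6 = 37.699112
per-turn = √(37.699112² + 20.5²) = √(1421.2230 + 420.25) = √1841.4730 = 42.912388
L = 6.25 × 42.912388 = 268.202424
V = π·3.5² × L = 38.484510 × 268.202424 = 10321.638880

L=268.202 V=10321.639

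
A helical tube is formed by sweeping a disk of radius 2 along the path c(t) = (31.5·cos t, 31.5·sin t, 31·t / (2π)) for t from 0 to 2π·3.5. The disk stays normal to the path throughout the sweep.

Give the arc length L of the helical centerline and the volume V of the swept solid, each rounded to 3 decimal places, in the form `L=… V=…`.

2πR = 2π·31.5 = 197.920337
per-turn = √(197.920337² + 31²) = √(39172.4599 + 961) = √40133.4599 = 200.333372
L = 3.5 × 200.333372 = 701.166801
V = π·2² × L = 12.566371 × 701.166801 = 8811.121889

L=701.167 V=8811.122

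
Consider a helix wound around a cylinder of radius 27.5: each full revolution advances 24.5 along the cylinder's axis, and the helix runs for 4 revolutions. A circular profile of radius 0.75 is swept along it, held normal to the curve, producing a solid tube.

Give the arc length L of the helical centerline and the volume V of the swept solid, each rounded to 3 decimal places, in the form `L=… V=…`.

2πR = 2π·27.5 = 172.787596
per-turn = √(172.787596² + 24.5²) = √(29855.5533 + 600.25) = √30455.8033 = 174.515911
L = 4 × 174.515911 = 698.063645
V = π·0.75² × L = 1.767146 × 698.063645 = 1233.580286

L=698.064 V=1233.580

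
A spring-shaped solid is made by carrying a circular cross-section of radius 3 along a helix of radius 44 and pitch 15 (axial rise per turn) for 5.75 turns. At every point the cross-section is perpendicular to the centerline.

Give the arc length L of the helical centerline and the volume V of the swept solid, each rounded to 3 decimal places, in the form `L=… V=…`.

2πR = 2π·44 = 276.460154
per-turn = √(276.460154² + 15²) = √(76430.2165 + 225) = √76655.2165 = 276.866785
L = 5.75 × 276.866785 = 1591.984012
V = π·3² × L = 28.274334 × 1591.984012 = 45012.287495

L=1591.984 V=45012.287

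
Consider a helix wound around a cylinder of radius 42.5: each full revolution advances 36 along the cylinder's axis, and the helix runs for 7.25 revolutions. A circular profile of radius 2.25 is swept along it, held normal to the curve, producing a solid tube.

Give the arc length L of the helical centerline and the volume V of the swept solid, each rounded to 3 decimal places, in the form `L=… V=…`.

L=1953.520 V=31069.400

2πR = 2π·42.5 = 267.035376
per-turn = √(267.035376² + 36²) = √(71307.8918 + 1296) = √72603.8918 = 269.451094
L = 7.25 × 269.451094 = 1953.520428
V = π·2.25² × L = 15.904313 × 1953.520428 = 31069.399965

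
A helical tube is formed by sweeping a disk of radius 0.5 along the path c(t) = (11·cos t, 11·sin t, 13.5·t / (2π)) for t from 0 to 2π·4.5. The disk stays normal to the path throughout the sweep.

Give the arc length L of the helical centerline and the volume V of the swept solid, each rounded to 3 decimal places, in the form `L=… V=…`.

L=316.895 V=248.889

2πR = 2π·11 = 69.115038
per-turn = √(69.115038² + 13.5²) = √(4776.8885 + 182.25) = √4959.1385 = 70.421151
L = 4.5 × 70.421151 = 316.895180
V = π·0.5² × L = 0.785398 × 316.895180 = 248.888893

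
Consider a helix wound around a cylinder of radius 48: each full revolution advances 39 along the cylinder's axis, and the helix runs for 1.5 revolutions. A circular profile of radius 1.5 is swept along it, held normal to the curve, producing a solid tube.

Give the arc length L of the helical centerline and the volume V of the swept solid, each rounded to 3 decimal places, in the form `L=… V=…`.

2πR = 2π·48 = 301.592895
per-turn = √(301.592895² + 39²) = √(90958.2742 + 1521) = √92479.2742 = 304.104052
L = 1.5 × 304.104052 = 456.156077
V = π·1.5² × L = 7.068583 × 456.156077 = 3224.377308

L=456.156 V=3224.377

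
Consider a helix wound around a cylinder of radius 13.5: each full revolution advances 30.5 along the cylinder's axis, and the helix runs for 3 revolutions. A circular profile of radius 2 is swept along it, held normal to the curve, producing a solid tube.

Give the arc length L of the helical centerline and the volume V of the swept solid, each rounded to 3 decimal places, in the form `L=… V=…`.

L=270.420 V=3398.192

2πR = 2π·13.5 = 84.823002
per-turn = √(84.823002² + 30.5²) = √(7194.9416 + 930.25) = √8125.1916 = 90.139845
L = 3 × 90.139845 = 270.419534
V = π·2² × L = 12.566371 × 270.419534 = 3398.192088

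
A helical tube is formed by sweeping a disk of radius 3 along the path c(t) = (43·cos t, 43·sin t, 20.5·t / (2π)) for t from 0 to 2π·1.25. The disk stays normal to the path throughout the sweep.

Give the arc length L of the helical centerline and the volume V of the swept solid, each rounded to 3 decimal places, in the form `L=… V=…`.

2πR = 2π·43 = 270.176968
per-turn = √(270.176968² + 20.5²) = √(72995.5942 + 420.25) = √73415.8442 = 270.953583
L = 1.25 × 270.953583 = 338.691979
V = π·3² × L = 28.274334 × 338.691979 = 9576.290091

L=338.692 V=9576.290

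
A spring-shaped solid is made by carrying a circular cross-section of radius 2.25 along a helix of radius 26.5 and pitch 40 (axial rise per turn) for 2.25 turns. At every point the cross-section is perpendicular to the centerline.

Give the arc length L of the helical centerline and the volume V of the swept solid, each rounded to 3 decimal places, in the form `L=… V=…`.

L=385.294 V=6127.833

2πR = 2π·26.5 = 166.504411
per-turn = √(166.504411² + 40²) = √(27723.7188 + 1600) = √29323.7188 = 171.241697
L = 2.25 × 171.241697 = 385.293818
V = π·2.25² × L = 15.904313 × 385.293818 = 6127.833406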